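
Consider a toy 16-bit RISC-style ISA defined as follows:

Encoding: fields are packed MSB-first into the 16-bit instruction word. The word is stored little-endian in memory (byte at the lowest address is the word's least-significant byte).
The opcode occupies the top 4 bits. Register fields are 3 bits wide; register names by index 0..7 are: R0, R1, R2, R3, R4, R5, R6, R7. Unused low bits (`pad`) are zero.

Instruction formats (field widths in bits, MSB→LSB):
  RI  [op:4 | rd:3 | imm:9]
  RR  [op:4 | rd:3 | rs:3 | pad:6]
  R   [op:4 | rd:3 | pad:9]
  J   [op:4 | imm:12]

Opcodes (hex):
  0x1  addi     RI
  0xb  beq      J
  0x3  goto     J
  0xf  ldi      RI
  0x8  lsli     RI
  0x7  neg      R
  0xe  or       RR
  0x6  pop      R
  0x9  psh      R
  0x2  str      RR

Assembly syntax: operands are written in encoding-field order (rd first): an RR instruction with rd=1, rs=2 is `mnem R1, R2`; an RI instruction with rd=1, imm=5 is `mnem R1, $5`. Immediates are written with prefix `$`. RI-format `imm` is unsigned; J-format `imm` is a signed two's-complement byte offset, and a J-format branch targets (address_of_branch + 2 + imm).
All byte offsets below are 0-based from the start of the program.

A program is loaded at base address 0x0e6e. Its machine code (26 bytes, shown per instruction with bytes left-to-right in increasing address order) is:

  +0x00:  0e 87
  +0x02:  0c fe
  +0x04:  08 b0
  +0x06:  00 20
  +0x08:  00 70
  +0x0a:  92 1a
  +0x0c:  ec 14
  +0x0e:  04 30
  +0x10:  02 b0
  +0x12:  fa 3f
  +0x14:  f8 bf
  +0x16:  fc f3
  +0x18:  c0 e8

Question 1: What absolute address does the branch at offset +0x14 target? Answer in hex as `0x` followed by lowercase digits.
0x0e7c

@+14  little-endian(f8 bf) = 0xbff8
  op=0xbff8>>12=0xb ⇒ beq (J)
  imm: (w>>0)&0xfff=0xff8 (s12→-8) → $-8
  target = base 0x0e6e + off 0x14 + 2 + imm -8 = 0x0e7c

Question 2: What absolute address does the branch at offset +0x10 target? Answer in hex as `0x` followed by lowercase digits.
@+10  little-endian(02 b0) = 0xb002
  top 4b → 0xb → beq [J]
  imm@[11:0]=0x2 ⇒ $2
  target = base 0x0e6e + off 0x10 + 2 + imm 2 = 0x0e82

0x0e82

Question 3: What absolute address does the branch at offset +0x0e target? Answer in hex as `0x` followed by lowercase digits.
0x0e82

off 0x0e: read 04 30 as little → 0x3004
  top 4b → 0x3 → goto [J]
  imm@[11:0]=0x4 ⇒ $4
  target = base 0x0e6e + off 0x0e + 2 + imm 4 = 0x0e82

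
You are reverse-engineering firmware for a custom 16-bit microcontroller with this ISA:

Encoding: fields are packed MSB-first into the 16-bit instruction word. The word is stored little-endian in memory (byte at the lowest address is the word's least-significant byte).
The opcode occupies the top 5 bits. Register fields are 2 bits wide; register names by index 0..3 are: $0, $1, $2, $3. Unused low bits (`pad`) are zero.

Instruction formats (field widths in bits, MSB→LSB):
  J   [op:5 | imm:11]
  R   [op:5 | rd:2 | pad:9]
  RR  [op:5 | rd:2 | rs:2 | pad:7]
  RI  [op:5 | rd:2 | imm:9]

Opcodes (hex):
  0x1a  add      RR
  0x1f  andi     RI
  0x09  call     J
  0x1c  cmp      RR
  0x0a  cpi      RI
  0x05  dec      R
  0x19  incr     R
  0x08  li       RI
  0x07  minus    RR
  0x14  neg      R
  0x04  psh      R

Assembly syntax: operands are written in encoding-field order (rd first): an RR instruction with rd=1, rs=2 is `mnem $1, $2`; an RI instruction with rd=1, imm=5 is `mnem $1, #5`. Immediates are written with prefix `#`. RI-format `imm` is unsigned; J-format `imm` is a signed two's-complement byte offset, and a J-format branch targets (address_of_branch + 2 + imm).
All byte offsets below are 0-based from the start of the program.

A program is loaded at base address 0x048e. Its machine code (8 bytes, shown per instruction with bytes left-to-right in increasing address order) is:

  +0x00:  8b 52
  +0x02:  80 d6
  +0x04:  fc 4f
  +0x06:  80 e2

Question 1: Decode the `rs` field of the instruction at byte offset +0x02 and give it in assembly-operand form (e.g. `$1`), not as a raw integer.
[02] 80 d6 → 0xd680
  top 5b → 0x1a → add [RR]
  [10:9] rd=3 = $3
  [8:7] rs=1 = $1

$1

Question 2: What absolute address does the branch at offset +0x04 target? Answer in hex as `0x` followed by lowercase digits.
+0x04: fc 4f ⇒ word 0x4ffc (little)
  op=0x4ffc>>11=0x9 ⇒ call (J)
  imm@[10:0]=0x7fc (s11→-4) ⇒ #-4
  target = base 0x048e + off 0x04 + 2 + imm -4 = 0x0490

0x0490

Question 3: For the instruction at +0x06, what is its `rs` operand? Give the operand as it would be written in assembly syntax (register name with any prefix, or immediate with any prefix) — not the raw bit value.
$1

+0x06: 80 e2 ⇒ word 0xe280 (little)
  op=0xe280>>11=0x1c ⇒ cmp (RR)
  rd: (w>>9)&0x3=0x1 → $1
  rs: (w>>7)&0x3=0x1 → $1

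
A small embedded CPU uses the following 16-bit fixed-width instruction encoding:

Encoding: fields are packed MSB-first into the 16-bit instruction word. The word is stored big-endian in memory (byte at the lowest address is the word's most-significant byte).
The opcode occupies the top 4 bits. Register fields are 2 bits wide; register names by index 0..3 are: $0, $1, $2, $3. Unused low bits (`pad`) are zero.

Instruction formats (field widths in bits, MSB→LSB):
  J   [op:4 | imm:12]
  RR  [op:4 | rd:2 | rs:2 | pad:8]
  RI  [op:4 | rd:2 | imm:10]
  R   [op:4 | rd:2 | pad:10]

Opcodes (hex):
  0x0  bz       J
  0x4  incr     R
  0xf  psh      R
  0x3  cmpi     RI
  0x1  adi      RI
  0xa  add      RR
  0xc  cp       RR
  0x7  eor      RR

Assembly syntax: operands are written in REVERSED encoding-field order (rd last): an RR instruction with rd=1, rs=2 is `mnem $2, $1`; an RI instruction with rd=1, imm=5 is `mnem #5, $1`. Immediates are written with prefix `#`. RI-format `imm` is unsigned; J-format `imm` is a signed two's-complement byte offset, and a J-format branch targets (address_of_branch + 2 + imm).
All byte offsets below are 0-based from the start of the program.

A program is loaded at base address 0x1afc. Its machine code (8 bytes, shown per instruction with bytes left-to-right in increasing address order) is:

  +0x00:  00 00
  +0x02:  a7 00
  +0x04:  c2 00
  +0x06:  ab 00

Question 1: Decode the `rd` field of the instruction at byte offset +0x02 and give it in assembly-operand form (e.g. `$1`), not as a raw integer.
$1

[02] a7 00 → 0xa700
  opcode bits[15:12]=0xa: add/RR
  rd@[11:10]=0x1 ⇒ $1
  rs@[9:8]=0x3 ⇒ $3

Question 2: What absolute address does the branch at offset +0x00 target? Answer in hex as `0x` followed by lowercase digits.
0x1afe

@+00  big-endian(00 00) = 0x0000
  opcode bits[15:12]=0x0: bz/J
  imm@[11:0]=0x0 ⇒ #0
  target = base 0x1afc + off 0x00 + 2 + imm 0 = 0x1afe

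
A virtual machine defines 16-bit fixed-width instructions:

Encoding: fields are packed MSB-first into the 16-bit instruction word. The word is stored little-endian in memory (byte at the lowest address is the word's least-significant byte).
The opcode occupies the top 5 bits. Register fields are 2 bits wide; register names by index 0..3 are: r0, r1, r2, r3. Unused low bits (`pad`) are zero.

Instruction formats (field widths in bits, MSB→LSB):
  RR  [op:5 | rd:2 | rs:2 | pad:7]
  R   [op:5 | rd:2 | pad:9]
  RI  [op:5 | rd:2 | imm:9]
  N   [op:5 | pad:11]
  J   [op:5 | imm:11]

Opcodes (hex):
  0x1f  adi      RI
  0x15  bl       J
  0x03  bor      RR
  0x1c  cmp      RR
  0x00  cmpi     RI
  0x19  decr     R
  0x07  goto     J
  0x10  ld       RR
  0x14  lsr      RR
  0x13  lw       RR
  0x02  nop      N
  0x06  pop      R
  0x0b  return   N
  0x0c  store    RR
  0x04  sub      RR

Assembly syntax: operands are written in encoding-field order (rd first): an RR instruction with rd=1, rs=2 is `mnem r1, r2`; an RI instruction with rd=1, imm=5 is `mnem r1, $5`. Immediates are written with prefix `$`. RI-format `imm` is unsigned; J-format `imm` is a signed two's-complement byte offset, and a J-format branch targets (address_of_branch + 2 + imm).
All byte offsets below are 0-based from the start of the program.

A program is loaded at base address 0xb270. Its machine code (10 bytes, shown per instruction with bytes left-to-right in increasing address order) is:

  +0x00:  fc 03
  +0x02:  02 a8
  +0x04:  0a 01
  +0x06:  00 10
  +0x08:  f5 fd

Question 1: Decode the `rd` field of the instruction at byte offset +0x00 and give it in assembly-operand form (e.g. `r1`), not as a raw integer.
r1

@+00  little-endian(fc 03) = 0x03fc
  top 5b → 0x0 → cmpi [RI]
  [10:9] rd=1 = r1
  [8:0] imm=508 = $508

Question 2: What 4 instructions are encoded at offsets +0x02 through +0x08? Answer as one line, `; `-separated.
@+02  little-endian(02 a8) = 0xa802
  op=0xa802>>11=0x15 ⇒ bl (J)
  [10:0] imm=2 = $2
@+04  little-endian(0a 01) = 0x010a
  op=0x010a>>11=0x0 ⇒ cmpi (RI)
  [10:9] rd=0 = r0
  [8:0] imm=266 = $266
@+06  little-endian(00 10) = 0x1000
  op=0x1000>>11=0x2 ⇒ nop (N)
@+08  little-endian(f5 fd) = 0xfdf5
  op=0xfdf5>>11=0x1f ⇒ adi (RI)
  [10:9] rd=2 = r2
  [8:0] imm=501 = $501

bl $2; cmpi r0, $266; nop; adi r2, $501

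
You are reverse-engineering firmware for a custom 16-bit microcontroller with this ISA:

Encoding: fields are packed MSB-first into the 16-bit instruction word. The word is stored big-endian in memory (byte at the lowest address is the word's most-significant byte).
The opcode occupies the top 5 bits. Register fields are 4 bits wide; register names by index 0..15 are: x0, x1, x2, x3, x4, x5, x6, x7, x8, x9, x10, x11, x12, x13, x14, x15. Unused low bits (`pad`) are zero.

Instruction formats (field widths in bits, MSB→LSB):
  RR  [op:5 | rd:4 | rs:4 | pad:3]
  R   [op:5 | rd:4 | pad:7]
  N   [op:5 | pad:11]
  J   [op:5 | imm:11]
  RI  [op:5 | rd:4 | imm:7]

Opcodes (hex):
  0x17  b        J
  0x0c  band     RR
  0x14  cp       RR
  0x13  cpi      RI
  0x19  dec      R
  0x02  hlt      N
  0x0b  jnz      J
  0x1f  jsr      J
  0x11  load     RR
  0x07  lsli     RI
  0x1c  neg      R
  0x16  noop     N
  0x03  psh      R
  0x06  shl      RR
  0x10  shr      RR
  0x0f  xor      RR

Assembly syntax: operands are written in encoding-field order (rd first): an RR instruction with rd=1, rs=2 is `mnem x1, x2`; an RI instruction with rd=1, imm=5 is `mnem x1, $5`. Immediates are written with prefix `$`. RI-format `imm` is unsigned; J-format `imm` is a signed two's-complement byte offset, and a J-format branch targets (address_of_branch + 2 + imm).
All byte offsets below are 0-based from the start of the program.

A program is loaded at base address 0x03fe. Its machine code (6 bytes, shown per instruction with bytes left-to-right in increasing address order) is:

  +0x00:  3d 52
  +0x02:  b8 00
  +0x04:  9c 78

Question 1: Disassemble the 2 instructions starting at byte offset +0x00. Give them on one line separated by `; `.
+0x00: 3d 52 ⇒ word 0x3d52 (big)
  opcode bits[15:11]=0x7: lsli/RI
  rd: (w>>7)&0xf=0xa → x10
  imm: (w>>0)&0x7f=0x52 → $82
+0x02: b8 00 ⇒ word 0xb800 (big)
  opcode bits[15:11]=0x17: b/J
  imm: (w>>0)&0x7ff=0x0 → $0

lsli x10, $82; b $0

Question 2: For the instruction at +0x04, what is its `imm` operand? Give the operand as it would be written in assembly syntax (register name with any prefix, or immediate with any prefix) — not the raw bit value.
$120

[04] 9c 78 → 0x9c78
  op=0x9c78>>11=0x13 ⇒ cpi (RI)
  rd@[10:7]=0x8 ⇒ x8
  imm@[6:0]=0x78 ⇒ $120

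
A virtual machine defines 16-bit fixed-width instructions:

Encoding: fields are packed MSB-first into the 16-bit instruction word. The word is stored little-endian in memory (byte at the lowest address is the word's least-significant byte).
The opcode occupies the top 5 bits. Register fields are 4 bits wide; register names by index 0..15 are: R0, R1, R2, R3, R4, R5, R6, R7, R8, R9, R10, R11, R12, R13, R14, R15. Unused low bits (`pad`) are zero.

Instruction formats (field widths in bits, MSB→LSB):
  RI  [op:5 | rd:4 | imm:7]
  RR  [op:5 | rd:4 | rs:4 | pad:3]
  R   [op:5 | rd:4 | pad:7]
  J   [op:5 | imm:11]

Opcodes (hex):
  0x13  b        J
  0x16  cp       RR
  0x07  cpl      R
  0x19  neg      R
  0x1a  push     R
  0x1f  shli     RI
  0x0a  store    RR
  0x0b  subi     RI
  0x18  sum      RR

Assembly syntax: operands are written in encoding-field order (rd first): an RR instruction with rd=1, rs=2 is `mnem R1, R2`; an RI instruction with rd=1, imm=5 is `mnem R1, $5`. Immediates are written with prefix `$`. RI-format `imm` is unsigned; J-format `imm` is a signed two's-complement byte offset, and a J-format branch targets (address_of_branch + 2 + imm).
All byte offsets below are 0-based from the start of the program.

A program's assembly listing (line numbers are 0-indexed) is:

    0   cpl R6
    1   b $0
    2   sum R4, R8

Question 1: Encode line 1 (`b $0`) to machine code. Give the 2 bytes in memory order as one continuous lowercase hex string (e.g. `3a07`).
1. b fields op=0x13:5|imm=0:11 → word 9800h → 00 98

0098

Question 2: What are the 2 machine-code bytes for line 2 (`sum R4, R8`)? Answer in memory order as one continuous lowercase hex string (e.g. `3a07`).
40c2

line 2 (sum): pack op=0x18:5|rd=4:4|rs=8:4|pad=0:3 = 0xc240; little→ 40 c2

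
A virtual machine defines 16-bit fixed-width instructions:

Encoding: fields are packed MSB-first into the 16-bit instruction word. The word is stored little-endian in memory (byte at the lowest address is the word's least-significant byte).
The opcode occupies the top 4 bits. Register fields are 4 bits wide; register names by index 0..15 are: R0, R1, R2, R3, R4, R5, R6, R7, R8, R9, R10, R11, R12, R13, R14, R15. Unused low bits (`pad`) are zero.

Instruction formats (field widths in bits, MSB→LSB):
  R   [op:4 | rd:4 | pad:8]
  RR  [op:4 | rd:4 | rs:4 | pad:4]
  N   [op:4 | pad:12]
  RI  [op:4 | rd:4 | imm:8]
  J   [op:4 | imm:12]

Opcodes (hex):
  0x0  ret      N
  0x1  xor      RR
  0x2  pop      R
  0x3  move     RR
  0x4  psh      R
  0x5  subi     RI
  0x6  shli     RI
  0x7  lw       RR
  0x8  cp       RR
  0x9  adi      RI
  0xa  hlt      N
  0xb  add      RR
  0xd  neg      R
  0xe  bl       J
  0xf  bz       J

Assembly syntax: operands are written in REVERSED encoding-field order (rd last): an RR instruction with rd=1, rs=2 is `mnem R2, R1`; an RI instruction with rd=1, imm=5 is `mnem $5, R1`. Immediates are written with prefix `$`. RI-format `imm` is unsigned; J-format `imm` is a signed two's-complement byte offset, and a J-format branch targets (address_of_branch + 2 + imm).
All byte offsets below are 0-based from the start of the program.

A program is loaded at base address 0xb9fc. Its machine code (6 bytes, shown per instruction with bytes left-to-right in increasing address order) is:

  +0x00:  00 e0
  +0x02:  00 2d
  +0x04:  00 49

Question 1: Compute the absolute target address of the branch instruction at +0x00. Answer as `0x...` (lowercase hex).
[00] 00 e0 → 0xe000
  op=0xe000>>12=0xe ⇒ bl (J)
  imm: (w>>0)&0xfff=0x0 → $0
  target = base 0xb9fc + off 0x00 + 2 + imm 0 = 0xb9fe

0xb9fe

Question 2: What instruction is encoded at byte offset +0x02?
pop R13

+0x02: 00 2d ⇒ word 0x2d00 (little)
  top 4b → 0x2 → pop [R]
  [11:8] rd=13 = R13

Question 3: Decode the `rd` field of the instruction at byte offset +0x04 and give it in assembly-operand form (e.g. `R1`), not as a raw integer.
R9

+0x04: 00 49 ⇒ word 0x4900 (little)
  op=0x4900>>12=0x4 ⇒ psh (R)
  rd@[11:8]=0x9 ⇒ R9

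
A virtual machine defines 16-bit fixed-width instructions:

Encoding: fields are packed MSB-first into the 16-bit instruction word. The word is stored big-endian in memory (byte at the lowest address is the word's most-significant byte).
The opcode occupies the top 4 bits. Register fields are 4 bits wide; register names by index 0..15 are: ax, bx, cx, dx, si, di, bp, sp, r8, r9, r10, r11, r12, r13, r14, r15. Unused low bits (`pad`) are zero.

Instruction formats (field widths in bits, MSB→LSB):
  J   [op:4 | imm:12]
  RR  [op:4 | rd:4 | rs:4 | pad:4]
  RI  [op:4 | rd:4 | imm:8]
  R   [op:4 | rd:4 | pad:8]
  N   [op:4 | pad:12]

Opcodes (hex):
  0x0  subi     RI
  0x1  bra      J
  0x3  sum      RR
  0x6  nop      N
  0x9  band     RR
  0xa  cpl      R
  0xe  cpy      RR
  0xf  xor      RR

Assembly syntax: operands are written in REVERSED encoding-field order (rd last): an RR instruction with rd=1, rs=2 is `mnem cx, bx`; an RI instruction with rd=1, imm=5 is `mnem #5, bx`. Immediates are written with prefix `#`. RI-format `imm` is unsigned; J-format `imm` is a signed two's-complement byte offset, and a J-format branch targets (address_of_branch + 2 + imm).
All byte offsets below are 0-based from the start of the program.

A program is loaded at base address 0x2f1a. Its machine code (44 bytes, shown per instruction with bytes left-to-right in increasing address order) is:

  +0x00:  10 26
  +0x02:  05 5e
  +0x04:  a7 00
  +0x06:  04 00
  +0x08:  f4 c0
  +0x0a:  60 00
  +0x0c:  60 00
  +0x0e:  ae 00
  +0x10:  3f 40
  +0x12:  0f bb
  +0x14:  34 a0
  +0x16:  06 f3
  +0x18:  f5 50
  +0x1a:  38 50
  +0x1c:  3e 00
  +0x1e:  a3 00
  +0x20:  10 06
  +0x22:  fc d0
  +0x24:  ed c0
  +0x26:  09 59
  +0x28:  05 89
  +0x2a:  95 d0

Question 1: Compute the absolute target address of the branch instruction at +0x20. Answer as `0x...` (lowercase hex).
@+20  big-endian(10 06) = 0x1006
  opcode bits[15:12]=0x1: bra/J
  [11:0] imm=6 = #6
  target = base 0x2f1a + off 0x20 + 2 + imm 6 = 0x2f42

0x2f42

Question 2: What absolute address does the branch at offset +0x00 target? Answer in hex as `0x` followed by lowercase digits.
0x2f42

[00] 10 26 → 0x1026
  top 4b → 0x1 → bra [J]
  [11:0] imm=38 = #38
  target = base 0x2f1a + off 0x00 + 2 + imm 38 = 0x2f42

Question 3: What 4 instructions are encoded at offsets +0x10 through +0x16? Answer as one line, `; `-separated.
sum si, r15; subi #187, r15; sum r10, si; subi #243, bp

off 0x10: read 3f 40 as big → 0x3f40
  opcode bits[15:12]=0x3: sum/RR
  rd@[11:8]=0xf ⇒ r15
  rs@[7:4]=0x4 ⇒ si
off 0x12: read 0f bb as big → 0x0fbb
  opcode bits[15:12]=0x0: subi/RI
  rd@[11:8]=0xf ⇒ r15
  imm@[7:0]=0xbb ⇒ #187
off 0x14: read 34 a0 as big → 0x34a0
  opcode bits[15:12]=0x3: sum/RR
  rd@[11:8]=0x4 ⇒ si
  rs@[7:4]=0xa ⇒ r10
off 0x16: read 06 f3 as big → 0x06f3
  opcode bits[15:12]=0x0: subi/RI
  rd@[11:8]=0x6 ⇒ bp
  imm@[7:0]=0xf3 ⇒ #243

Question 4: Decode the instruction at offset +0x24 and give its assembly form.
cpy r12, r13

+0x24: ed c0 ⇒ word 0xedc0 (big)
  op=0xedc0>>12=0xe ⇒ cpy (RR)
  [11:8] rd=13 = r13
  [7:4] rs=12 = r12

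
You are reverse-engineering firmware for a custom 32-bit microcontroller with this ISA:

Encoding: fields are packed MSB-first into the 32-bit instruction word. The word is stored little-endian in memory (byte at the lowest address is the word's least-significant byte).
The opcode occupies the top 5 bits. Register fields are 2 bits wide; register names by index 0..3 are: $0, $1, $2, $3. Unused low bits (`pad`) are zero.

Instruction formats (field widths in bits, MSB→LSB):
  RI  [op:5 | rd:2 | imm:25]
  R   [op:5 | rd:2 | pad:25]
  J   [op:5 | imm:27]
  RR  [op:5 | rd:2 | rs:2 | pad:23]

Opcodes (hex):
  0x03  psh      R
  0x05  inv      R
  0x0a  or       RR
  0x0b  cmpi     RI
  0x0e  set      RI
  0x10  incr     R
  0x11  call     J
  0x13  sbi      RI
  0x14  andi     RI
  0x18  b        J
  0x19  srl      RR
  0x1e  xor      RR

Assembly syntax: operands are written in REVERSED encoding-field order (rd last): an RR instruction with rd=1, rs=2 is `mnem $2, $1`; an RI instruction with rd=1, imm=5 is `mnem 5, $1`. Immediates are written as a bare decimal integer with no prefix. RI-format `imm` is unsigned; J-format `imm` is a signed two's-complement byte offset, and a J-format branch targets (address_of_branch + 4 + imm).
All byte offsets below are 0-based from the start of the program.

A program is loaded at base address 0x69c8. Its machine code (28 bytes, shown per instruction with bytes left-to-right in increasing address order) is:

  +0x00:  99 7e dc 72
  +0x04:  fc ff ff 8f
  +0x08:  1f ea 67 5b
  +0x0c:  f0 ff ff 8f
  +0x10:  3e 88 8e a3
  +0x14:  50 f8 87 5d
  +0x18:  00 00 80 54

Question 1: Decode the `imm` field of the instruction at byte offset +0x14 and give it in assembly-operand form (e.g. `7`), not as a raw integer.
25688144

[14] 50 f8 87 5d → 0x5d87f850
  top 5b → 0xb → cmpi [RI]
  [26:25] rd=2 = $2
  [24:0] imm=25688144 = 25688144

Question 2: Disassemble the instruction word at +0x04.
[04] fc ff ff 8f → 0x8ffffffc
  opcode bits[31:27]=0x11: call/J
  [26:0] imm=134217724 (s27→-4) = -4

call -4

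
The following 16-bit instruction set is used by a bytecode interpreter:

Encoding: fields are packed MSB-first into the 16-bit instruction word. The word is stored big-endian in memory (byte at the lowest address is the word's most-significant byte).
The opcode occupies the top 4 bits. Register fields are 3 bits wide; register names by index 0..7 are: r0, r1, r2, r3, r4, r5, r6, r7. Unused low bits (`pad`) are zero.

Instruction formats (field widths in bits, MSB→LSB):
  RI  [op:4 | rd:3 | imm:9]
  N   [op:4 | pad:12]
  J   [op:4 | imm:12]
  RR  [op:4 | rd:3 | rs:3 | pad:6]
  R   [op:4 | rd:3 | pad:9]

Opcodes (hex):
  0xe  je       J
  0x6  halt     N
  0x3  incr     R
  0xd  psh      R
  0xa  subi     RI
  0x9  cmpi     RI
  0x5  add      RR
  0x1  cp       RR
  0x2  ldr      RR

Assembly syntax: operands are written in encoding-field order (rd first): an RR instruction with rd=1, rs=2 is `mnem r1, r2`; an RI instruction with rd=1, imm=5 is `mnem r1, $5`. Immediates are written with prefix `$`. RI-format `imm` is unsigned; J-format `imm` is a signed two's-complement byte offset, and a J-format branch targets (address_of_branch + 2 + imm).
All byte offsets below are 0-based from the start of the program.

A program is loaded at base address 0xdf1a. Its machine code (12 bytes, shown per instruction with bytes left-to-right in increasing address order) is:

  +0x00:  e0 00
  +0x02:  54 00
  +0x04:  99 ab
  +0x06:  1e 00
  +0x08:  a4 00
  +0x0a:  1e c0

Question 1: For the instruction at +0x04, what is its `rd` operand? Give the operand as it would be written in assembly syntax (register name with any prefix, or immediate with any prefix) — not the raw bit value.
off 0x04: read 99 ab as big → 0x99ab
  op=0x99ab>>12=0x9 ⇒ cmpi (RI)
  rd@[11:9]=0x4 ⇒ r4
  imm@[8:0]=0x1ab ⇒ $427

r4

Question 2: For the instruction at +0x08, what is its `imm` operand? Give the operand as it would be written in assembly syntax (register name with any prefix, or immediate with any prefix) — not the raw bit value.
off 0x08: read a4 00 as big → 0xa400
  opcode bits[15:12]=0xa: subi/RI
  rd: (w>>9)&0x7=0x2 → r2
  imm: (w>>0)&0x1ff=0x0 → $0

$0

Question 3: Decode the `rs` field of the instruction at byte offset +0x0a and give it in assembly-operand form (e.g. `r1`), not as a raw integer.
@+0a  big-endian(1e c0) = 0x1ec0
  top 4b → 0x1 → cp [RR]
  rd: (w>>9)&0x7=0x7 → r7
  rs: (w>>6)&0x7=0x3 → r3

r3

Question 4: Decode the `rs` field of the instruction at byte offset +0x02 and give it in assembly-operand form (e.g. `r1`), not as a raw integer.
+0x02: 54 00 ⇒ word 0x5400 (big)
  top 4b → 0x5 → add [RR]
  [11:9] rd=2 = r2
  [8:6] rs=0 = r0

r0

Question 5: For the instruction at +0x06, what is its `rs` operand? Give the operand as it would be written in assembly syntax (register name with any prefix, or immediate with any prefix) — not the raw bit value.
@+06  big-endian(1e 00) = 0x1e00
  op=0x1e00>>12=0x1 ⇒ cp (RR)
  rd@[11:9]=0x7 ⇒ r7
  rs@[8:6]=0x0 ⇒ r0

r0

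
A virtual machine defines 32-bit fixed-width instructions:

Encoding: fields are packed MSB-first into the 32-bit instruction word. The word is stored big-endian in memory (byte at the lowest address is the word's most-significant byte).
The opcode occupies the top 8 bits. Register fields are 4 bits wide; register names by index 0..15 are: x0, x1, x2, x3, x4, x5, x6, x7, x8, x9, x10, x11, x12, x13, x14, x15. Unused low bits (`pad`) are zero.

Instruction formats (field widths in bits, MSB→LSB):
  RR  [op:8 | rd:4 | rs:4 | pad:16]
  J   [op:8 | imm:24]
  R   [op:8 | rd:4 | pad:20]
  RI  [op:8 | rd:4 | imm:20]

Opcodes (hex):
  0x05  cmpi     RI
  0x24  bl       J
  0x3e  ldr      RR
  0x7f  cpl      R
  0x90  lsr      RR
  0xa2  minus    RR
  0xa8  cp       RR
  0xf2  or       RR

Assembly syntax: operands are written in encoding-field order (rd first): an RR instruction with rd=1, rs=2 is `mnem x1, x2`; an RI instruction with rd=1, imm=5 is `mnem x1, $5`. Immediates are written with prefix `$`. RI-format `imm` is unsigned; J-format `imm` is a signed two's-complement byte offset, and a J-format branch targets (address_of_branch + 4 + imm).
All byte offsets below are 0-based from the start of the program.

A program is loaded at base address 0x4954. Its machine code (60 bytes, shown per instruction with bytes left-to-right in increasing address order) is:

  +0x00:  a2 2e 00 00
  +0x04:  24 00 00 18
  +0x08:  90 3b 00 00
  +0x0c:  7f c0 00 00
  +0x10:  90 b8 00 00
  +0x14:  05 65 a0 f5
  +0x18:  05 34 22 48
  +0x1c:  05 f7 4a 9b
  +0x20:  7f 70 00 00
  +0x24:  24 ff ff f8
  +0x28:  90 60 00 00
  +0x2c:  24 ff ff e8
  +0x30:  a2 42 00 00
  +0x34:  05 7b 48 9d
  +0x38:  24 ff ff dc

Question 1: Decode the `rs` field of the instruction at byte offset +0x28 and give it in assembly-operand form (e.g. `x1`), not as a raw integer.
+0x28: 90 60 00 00 ⇒ word 0x90600000 (big)
  top 8b → 0x90 → lsr [RR]
  rd@[23:20]=0x6 ⇒ x6
  rs@[19:16]=0x0 ⇒ x0

x0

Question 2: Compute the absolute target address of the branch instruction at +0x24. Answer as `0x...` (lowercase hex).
[24] 24 ff ff f8 → 0x24fffff8
  top 8b → 0x24 → bl [J]
  imm: (w>>0)&0xffffff=0xfffff8 (s24→-8) → $-8
  target = base 0x4954 + off 0x24 + 4 + imm -8 = 0x4974

0x4974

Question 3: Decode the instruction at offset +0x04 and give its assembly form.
[04] 24 00 00 18 → 0x24000018
  op=0x24000018>>24=0x24 ⇒ bl (J)
  imm: (w>>0)&0xffffff=0x18 → $24

bl $24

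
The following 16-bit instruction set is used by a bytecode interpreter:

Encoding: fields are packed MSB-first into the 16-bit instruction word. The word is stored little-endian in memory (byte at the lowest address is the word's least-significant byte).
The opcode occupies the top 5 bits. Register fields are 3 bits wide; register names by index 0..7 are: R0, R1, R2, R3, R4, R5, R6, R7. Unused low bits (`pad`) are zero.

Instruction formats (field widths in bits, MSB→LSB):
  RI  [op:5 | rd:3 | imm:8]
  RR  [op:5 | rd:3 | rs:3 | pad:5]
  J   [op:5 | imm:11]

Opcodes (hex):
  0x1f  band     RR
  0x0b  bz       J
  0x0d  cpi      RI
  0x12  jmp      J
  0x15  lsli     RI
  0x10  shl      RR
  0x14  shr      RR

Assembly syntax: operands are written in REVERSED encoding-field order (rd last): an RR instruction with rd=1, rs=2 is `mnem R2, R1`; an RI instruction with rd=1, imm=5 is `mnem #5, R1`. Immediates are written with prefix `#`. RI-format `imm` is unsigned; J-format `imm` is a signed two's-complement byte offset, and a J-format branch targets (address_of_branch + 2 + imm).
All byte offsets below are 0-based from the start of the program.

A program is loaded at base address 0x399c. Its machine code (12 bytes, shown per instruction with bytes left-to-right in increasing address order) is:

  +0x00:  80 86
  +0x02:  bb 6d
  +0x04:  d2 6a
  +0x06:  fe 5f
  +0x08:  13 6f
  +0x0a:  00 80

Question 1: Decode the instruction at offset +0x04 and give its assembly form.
cpi #210, R2

+0x04: d2 6a ⇒ word 0x6ad2 (little)
  op=0x6ad2>>11=0xd ⇒ cpi (RI)
  rd: (w>>8)&0x7=0x2 → R2
  imm: (w>>0)&0xff=0xd2 → #210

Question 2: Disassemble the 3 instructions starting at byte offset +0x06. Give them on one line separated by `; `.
off 0x06: read fe 5f as little → 0x5ffe
  op=0x5ffe>>11=0xb ⇒ bz (J)
  imm@[10:0]=0x7fe (s11→-2) ⇒ #-2
off 0x08: read 13 6f as little → 0x6f13
  op=0x6f13>>11=0xd ⇒ cpi (RI)
  rd@[10:8]=0x7 ⇒ R7
  imm@[7:0]=0x13 ⇒ #19
off 0x0a: read 00 80 as little → 0x8000
  op=0x8000>>11=0x10 ⇒ shl (RR)
  rd@[10:8]=0x0 ⇒ R0
  rs@[7:5]=0x0 ⇒ R0

bz #-2; cpi #19, R7; shl R0, R0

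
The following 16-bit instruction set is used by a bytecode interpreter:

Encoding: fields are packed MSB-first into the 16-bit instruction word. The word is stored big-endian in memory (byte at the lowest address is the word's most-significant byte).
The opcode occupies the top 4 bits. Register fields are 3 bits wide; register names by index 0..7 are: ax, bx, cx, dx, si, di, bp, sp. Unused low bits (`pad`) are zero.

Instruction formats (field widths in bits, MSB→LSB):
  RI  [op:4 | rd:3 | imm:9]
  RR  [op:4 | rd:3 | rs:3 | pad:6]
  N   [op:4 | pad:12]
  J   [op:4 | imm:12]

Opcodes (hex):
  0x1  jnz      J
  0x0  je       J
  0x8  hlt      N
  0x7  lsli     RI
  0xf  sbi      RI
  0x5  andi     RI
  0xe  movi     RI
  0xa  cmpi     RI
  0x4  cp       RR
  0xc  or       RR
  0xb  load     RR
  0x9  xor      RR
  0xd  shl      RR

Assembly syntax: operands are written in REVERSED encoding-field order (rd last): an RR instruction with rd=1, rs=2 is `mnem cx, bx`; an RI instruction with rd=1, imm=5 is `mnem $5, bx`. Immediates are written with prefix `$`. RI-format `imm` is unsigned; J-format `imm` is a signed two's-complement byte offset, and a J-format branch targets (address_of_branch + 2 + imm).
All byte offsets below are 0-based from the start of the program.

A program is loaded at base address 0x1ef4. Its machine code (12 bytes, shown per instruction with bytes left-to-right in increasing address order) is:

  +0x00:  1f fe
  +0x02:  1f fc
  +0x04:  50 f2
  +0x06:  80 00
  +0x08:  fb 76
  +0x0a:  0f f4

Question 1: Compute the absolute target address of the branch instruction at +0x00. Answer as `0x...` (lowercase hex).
+0x00: 1f fe ⇒ word 0x1ffe (big)
  opcode bits[15:12]=0x1: jnz/J
  imm@[11:0]=0xffe (s12→-2) ⇒ $-2
  target = base 0x1ef4 + off 0x00 + 2 + imm -2 = 0x1ef4

0x1ef4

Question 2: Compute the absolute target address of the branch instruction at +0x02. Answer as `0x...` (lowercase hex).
0x1ef4

@+02  big-endian(1f fc) = 0x1ffc
  opcode bits[15:12]=0x1: jnz/J
  imm@[11:0]=0xffc (s12→-4) ⇒ $-4
  target = base 0x1ef4 + off 0x02 + 2 + imm -4 = 0x1ef4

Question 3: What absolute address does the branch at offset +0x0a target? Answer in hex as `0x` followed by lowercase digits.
+0x0a: 0f f4 ⇒ word 0x0ff4 (big)
  top 4b → 0x0 → je [J]
  [11:0] imm=4084 (s12→-12) = $-12
  target = base 0x1ef4 + off 0x0a + 2 + imm -12 = 0x1ef4

0x1ef4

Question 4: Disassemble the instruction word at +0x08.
+0x08: fb 76 ⇒ word 0xfb76 (big)
  opcode bits[15:12]=0xf: sbi/RI
  [11:9] rd=5 = di
  [8:0] imm=374 = $374

sbi $374, di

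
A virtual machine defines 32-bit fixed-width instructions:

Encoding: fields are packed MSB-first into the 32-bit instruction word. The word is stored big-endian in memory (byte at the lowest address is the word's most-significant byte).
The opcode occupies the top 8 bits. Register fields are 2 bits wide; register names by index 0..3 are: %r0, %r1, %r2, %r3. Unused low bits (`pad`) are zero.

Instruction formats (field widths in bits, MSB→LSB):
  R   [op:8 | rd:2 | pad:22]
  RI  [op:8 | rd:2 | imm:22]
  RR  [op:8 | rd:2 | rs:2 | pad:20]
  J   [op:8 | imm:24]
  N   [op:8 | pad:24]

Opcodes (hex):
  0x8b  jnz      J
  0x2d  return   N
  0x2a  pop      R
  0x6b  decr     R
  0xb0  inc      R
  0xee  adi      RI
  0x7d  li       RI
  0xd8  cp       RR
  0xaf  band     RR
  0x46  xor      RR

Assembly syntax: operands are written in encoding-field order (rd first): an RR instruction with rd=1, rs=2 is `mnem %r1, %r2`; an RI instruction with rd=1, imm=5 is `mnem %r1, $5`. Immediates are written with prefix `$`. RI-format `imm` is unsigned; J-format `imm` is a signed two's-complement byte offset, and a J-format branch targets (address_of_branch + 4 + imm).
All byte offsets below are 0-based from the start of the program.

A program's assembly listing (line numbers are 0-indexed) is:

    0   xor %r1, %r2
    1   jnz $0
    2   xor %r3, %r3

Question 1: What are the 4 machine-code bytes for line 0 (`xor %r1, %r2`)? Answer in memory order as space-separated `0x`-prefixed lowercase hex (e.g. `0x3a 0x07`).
0x46 0x60 0x00 0x00

0. xor fields op=0x46:8|rd=1:2|rs=2:2|pad=0:20 → word 46600000h → 46 60 00 00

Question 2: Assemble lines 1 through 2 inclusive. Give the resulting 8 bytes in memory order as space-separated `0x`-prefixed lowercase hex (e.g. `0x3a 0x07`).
1. jnz fields op=0x8b:8|imm=0:24 → word 8b000000h → 8b 00 00 00
2. xor fields op=0x46:8|rd=3:2|rs=3:2|pad=0:20 → word 46f00000h → 46 f0 00 00

0x8b 0x00 0x00 0x00 0x46 0xf0 0x00 0x00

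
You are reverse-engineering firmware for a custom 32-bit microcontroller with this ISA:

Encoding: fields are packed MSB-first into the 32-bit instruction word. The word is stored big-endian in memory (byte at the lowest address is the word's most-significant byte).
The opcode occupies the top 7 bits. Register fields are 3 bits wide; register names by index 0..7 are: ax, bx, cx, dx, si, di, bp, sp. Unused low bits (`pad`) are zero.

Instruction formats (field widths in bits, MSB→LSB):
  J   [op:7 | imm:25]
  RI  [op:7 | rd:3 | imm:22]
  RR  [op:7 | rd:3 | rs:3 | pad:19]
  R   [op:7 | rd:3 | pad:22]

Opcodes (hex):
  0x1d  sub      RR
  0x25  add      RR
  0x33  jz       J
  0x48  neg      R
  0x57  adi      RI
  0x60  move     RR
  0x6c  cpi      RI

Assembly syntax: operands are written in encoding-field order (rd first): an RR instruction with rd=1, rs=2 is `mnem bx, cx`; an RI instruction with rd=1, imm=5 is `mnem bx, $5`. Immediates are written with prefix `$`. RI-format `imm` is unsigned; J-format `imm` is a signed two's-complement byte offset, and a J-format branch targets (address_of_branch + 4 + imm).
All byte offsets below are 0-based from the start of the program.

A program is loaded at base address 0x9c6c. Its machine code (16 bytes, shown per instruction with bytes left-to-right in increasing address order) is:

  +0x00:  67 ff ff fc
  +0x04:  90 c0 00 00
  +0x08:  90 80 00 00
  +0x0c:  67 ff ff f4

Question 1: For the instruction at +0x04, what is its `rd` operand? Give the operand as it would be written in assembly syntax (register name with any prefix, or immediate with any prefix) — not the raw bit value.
off 0x04: read 90 c0 00 00 as big → 0x90c00000
  top 7b → 0x48 → neg [R]
  rd: (w>>22)&0x7=0x3 → dx

dx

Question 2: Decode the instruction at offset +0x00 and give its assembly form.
off 0x00: read 67 ff ff fc as big → 0x67fffffc
  opcode bits[31:25]=0x33: jz/J
  [24:0] imm=33554428 (s25→-4) = $-4

jz $-4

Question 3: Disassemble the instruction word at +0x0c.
@+0c  big-endian(67 ff ff f4) = 0x67fffff4
  op=0x67fffff4>>25=0x33 ⇒ jz (J)
  imm: (w>>0)&0x1ffffff=0x1fffff4 (s25→-12) → $-12

jz $-12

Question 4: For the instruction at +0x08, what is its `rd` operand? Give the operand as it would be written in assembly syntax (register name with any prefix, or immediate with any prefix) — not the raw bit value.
cx

off 0x08: read 90 80 00 00 as big → 0x90800000
  top 7b → 0x48 → neg [R]
  rd: (w>>22)&0x7=0x2 → cx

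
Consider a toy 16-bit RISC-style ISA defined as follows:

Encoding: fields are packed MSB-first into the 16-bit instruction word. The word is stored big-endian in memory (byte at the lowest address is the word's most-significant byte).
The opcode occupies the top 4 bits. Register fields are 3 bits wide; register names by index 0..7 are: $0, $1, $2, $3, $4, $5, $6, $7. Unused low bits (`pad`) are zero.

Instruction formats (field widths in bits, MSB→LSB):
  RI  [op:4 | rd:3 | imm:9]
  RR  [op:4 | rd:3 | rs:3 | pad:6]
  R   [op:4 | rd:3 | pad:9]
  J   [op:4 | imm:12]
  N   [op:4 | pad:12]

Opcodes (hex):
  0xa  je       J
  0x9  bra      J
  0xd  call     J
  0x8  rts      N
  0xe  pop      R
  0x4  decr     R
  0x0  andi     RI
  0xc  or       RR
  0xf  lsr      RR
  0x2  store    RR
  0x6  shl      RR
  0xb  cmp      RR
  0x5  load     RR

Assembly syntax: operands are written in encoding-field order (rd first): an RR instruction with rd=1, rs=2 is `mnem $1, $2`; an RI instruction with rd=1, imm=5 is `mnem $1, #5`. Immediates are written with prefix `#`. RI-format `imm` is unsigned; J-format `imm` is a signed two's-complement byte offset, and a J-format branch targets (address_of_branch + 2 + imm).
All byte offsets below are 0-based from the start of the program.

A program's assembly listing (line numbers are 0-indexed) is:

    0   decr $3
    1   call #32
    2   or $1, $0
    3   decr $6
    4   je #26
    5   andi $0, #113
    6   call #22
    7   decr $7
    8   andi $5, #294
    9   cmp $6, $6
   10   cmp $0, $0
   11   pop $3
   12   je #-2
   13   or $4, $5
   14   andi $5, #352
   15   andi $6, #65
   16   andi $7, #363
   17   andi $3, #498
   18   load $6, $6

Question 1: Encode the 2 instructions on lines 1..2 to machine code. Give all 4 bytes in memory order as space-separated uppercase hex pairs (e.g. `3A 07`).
line 1 (call): pack op=0xd:4|imm=32:12 = 0xd020; big→ d0 20
line 2 (or): pack op=0xc:4|rd=1:3|rs=0:3|pad=0:6 = 0xc200; big→ c2 00

D0 20 C2 00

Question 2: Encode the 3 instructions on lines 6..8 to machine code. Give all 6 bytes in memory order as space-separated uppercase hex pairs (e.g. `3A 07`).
D0 16 4E 00 0B 26

line 6 (call): pack op=0xd:4|imm=22:12 = 0xd016; big→ d0 16
line 7 (decr): pack op=0x4:4|rd=7:3|pad=0:9 = 0x4e00; big→ 4e 00
line 8 (andi): pack op=0x0:4|rd=5:3|imm=294:9 = 0x0b26; big→ 0b 26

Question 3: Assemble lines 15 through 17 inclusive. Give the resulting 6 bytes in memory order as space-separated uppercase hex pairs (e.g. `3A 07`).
0C 41 0F 6B 07 F2

L15: andi op=0x0:4|rd=6:3|imm=65:9 ⇒ 0x0c41 ⇒ big 0c 41
L16: andi op=0x0:4|rd=7:3|imm=363:9 ⇒ 0x0f6b ⇒ big 0f 6b
L17: andi op=0x0:4|rd=3:3|imm=498:9 ⇒ 0x07f2 ⇒ big 07 f2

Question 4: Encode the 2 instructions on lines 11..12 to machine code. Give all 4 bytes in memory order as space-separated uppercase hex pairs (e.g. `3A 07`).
11. pop fields op=0xe:4|rd=3:3|pad=0:9 → word e600h → e6 00
12. je fields op=0xa:4|imm=-2:12 → word affeh → af fe

E6 00 AF FE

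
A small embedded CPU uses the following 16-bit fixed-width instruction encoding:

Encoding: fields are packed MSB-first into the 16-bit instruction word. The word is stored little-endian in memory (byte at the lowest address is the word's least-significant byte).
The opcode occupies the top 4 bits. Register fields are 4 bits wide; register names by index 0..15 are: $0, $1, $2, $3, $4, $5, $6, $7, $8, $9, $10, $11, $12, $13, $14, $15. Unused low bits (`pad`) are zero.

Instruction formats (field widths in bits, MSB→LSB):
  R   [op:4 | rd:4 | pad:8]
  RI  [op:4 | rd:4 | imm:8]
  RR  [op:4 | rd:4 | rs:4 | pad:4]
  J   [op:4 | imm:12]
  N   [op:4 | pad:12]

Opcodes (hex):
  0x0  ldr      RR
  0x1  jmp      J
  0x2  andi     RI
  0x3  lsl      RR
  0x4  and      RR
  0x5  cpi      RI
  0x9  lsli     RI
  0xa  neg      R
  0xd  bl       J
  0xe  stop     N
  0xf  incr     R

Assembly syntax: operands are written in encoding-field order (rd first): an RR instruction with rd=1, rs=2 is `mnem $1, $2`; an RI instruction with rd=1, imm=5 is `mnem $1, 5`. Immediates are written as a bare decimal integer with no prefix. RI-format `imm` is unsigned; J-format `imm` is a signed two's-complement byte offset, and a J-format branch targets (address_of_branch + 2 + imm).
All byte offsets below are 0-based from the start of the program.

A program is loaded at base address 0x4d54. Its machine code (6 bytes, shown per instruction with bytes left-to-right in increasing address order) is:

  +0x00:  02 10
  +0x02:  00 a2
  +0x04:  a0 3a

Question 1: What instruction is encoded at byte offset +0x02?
neg $2

off 0x02: read 00 a2 as little → 0xa200
  op=0xa200>>12=0xa ⇒ neg (R)
  rd@[11:8]=0x2 ⇒ $2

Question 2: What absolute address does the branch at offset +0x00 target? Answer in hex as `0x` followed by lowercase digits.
0x4d58

@+00  little-endian(02 10) = 0x1002
  op=0x1002>>12=0x1 ⇒ jmp (J)
  [11:0] imm=2 = 2
  target = base 0x4d54 + off 0x00 + 2 + imm 2 = 0x4d58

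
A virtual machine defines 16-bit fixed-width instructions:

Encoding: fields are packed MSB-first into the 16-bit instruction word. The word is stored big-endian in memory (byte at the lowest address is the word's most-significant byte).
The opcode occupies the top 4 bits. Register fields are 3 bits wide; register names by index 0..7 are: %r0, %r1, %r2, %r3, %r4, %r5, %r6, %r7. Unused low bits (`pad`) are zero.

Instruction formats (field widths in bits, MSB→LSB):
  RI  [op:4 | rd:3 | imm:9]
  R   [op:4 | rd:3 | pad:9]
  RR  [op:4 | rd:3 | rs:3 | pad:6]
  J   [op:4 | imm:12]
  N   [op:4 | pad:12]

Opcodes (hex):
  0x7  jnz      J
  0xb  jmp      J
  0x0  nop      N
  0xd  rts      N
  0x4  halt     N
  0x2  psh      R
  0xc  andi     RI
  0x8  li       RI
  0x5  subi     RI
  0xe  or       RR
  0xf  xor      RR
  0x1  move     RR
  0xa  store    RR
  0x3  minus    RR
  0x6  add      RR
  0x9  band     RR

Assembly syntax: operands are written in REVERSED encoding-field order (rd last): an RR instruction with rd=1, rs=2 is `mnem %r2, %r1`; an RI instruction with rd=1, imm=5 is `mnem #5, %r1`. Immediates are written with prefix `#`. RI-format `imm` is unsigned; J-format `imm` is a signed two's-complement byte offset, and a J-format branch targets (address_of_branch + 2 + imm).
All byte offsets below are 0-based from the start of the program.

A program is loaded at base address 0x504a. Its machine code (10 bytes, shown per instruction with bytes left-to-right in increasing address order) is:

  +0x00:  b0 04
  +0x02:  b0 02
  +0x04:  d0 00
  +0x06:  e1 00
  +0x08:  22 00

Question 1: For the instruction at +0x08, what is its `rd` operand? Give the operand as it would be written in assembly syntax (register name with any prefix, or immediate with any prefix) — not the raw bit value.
off 0x08: read 22 00 as big → 0x2200
  op=0x2200>>12=0x2 ⇒ psh (R)
  rd: (w>>9)&0x7=0x1 → %r1

%r1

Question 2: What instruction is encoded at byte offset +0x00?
@+00  big-endian(b0 04) = 0xb004
  opcode bits[15:12]=0xb: jmp/J
  imm: (w>>0)&0xfff=0x4 → #4

jmp #4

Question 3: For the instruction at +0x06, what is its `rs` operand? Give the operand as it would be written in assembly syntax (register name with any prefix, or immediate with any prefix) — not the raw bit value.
%r4

+0x06: e1 00 ⇒ word 0xe100 (big)
  opcode bits[15:12]=0xe: or/RR
  rd: (w>>9)&0x7=0x0 → %r0
  rs: (w>>6)&0x7=0x4 → %r4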